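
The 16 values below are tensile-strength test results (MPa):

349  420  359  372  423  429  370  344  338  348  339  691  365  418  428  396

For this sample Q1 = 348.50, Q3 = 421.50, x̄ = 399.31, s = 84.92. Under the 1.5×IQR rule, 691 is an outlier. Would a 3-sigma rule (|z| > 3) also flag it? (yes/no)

yes

z = (691 − 399.31) / 84.92 = 3.43.
|z| = 3.43 > 3.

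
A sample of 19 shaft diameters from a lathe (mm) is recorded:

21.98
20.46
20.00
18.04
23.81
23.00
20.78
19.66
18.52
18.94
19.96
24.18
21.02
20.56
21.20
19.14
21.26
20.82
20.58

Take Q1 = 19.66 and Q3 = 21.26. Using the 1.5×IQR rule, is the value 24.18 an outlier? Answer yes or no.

yes

IQR = Q3 − Q1 = 21.26 − 19.66 = 1.60.
Lower fence = Q1 − 1.5·IQR = 19.66 − 2.40 = 17.26.
Upper fence = Q3 + 1.5·IQR = 21.26 + 2.40 = 23.66.
24.18 lies above the upper fence.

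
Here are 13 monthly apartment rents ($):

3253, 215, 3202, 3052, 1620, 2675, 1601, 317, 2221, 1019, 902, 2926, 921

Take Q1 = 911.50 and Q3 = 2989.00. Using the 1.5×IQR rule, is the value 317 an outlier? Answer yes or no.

no

IQR = Q3 − Q1 = 2989.00 − 911.50 = 2077.50.
Lower fence = Q1 − 1.5·IQR = 911.50 − 3116.25 = -2204.75.
Upper fence = Q3 + 1.5·IQR = 2989.00 + 3116.25 = 6105.25.
317 lies within [-2204.75, 6105.25].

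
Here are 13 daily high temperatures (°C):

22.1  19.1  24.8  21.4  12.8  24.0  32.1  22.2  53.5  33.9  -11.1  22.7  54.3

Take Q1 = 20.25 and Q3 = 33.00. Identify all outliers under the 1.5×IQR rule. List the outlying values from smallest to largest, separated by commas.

-11.1, 53.5, 54.3

IQR = Q3 − Q1 = 33.00 − 20.25 = 12.75.
Lower fence = Q1 − 1.5·IQR = 20.25 − 19.125 = 1.125.
Upper fence = Q3 + 1.5·IQR = 33.00 + 19.125 = 52.125.
-11.1 < 1.125 → outlier.
53.5 > 52.125 → outlier.
54.3 > 52.125 → outlier.
All remaining values lie within [1.125, 52.125].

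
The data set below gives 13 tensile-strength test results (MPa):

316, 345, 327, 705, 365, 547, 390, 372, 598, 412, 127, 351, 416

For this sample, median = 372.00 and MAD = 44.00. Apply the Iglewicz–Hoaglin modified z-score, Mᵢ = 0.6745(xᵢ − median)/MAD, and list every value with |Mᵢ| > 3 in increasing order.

127, 598, 705

|Mᵢ| > 3 ⇔ |xᵢ − 372.00| > 3·44.00/0.6745 = 195.70.
So outliers lie outside [176.30, 567.70].
127: M = -3.76 → outlier.
598: M = 3.46 → outlier.
705: M = 5.10 → outlier.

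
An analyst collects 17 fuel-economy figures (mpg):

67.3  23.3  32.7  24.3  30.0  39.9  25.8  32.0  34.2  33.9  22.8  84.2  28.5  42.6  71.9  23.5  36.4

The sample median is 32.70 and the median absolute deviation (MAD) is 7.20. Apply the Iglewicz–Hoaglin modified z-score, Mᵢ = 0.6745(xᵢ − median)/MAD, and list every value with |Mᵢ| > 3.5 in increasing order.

|Mᵢ| > 3.5 ⇔ |xᵢ − 32.70| > 3.5·7.20/0.6745 = 37.36.
So outliers lie outside [-4.66, 70.06].
71.9: M = 3.67 → outlier.
84.2: M = 4.82 → outlier.

71.9, 84.2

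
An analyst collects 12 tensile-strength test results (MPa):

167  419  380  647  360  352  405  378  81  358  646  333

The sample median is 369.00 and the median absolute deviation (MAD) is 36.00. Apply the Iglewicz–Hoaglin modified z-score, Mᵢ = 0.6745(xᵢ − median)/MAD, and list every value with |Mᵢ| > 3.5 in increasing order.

|Mᵢ| > 3.5 ⇔ |xᵢ − 369.00| > 3.5·36.00/0.6745 = 186.81.
So outliers lie outside [182.19, 555.81].
81: M = -5.40 → outlier.
167: M = -3.78 → outlier.
646: M = 5.19 → outlier.
647: M = 5.21 → outlier.

81, 167, 646, 647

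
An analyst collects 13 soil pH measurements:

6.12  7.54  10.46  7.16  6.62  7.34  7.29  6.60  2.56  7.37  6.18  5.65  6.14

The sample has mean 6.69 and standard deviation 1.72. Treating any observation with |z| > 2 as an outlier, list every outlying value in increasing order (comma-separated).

Cutoffs at x̄ ± 2s: 6.69 ± 2·1.72 = [3.25, 10.13].
2.56: z = -2.40, |z| > 2 → outlier.
10.46: z = 2.19, |z| > 2 → outlier.
Every other value lies within [3.25, 10.13].

2.56, 10.46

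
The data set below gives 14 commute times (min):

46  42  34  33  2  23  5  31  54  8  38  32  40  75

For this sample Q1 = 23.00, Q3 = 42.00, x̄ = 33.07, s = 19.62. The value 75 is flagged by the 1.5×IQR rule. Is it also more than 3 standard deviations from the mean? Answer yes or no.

z = (75 − 33.07) / 19.62 = 2.14.
|z| = 2.14 ≤ 3.

no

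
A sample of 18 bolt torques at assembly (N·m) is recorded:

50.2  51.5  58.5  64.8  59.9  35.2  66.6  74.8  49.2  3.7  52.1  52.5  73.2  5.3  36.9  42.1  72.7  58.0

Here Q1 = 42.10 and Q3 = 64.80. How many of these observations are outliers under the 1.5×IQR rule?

IQR = 22.70; fences at 42.10 − 34.05 = 8.05 and 64.80 + 34.05 = 98.85.
Outside the cutoffs: 3.7, 5.3.

2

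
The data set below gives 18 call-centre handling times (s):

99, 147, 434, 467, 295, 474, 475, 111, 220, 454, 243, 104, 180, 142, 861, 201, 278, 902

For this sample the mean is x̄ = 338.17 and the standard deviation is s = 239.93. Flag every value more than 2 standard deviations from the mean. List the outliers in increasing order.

861, 902

Cutoffs at x̄ ± 2s: 338.17 ± 2·239.93 = [-141.69, 818.03].
861: z = 2.18, |z| > 2 → outlier.
902: z = 2.35, |z| > 2 → outlier.
Every other value lies within [-141.69, 818.03].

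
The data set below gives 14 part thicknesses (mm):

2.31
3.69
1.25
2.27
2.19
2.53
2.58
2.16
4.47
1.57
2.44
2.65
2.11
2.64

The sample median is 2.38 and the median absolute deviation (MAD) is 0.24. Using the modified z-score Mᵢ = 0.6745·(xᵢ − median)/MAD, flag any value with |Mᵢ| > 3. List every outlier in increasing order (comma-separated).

1.25, 3.69, 4.47

|Mᵢ| > 3 ⇔ |xᵢ − 2.38| > 3·0.24/0.6745 = 1.07.
So outliers lie outside [1.31, 3.45].
1.25: M = -3.18 → outlier.
3.69: M = 3.68 → outlier.
4.47: M = 5.87 → outlier.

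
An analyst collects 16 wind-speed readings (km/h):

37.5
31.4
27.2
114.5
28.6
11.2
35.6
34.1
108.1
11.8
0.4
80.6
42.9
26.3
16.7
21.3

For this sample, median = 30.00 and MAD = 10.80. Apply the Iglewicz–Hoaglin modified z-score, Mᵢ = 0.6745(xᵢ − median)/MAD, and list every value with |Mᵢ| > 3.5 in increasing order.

|Mᵢ| > 3.5 ⇔ |xᵢ − 30.00| > 3.5·10.80/0.6745 = 56.04.
So outliers lie outside [-26.04, 86.04].
108.1: M = 4.88 → outlier.
114.5: M = 5.28 → outlier.

108.1, 114.5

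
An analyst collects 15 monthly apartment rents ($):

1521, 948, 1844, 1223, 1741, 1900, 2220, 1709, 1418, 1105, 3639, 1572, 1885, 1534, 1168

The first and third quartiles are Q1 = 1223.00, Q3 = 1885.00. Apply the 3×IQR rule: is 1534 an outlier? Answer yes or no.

no

IQR = Q3 − Q1 = 1885.00 − 1223.00 = 662.00.
Lower fence = Q1 − 3·IQR = 1223.00 − 1986.00 = -763.00.
Upper fence = Q3 + 3·IQR = 1885.00 + 1986.00 = 3871.00.
1534 lies within [-763.00, 3871.00].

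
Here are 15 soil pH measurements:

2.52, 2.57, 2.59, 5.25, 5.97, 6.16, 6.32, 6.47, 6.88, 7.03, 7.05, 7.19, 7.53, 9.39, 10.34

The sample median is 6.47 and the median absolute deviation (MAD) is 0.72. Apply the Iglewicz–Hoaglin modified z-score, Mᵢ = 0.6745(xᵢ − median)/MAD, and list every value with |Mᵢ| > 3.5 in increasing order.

2.52, 2.57, 2.59, 10.34

|Mᵢ| > 3.5 ⇔ |xᵢ − 6.47| > 3.5·0.72/0.6745 = 3.74.
So outliers lie outside [2.73, 10.21].
2.52: M = -3.70 → outlier.
2.57: M = -3.65 → outlier.
2.59: M = -3.63 → outlier.
10.34: M = 3.63 → outlier.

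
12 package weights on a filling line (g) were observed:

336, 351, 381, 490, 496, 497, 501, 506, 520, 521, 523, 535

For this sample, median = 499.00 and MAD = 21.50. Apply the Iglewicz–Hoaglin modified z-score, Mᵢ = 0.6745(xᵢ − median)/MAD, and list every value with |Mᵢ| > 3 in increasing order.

|Mᵢ| > 3 ⇔ |xᵢ − 499.00| > 3·21.50/0.6745 = 95.63.
So outliers lie outside [403.37, 594.63].
336: M = -5.11 → outlier.
351: M = -4.64 → outlier.
381: M = -3.70 → outlier.

336, 351, 381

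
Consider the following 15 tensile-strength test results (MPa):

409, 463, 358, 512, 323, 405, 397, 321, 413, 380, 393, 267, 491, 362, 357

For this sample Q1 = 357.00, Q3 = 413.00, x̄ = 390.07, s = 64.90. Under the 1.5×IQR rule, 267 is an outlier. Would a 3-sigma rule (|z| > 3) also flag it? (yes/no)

no

z = (267 − 390.07) / 64.90 = -1.90.
|z| = 1.90 ≤ 3.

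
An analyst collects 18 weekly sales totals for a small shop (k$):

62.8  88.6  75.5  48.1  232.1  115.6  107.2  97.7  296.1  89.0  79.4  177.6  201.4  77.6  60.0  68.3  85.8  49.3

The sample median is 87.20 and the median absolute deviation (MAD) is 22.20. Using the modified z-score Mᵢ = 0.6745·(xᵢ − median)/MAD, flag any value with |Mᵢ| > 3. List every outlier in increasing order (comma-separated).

|Mᵢ| > 3 ⇔ |xᵢ − 87.20| > 3·22.20/0.6745 = 98.74.
So outliers lie outside [-11.54, 185.94].
201.4: M = 3.47 → outlier.
232.1: M = 4.40 → outlier.
296.1: M = 6.35 → outlier.

201.4, 232.1, 296.1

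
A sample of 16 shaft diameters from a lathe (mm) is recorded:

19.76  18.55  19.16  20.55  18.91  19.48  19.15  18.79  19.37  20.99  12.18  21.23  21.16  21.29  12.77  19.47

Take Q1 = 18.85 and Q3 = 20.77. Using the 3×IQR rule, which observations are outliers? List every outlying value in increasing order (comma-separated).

IQR = Q3 − Q1 = 20.77 − 18.85 = 1.92.
Lower fence = Q1 − 3·IQR = 18.85 − 5.76 = 13.09.
Upper fence = Q3 + 3·IQR = 20.77 + 5.76 = 26.53.
12.18 < 13.09 → outlier.
12.77 < 13.09 → outlier.
All remaining values lie within [13.09, 26.53].

12.18, 12.77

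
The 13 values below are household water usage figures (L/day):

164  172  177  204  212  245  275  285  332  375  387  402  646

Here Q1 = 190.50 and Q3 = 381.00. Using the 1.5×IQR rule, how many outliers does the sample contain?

IQR = 190.50; fences at 190.50 − 285.75 = -95.25 and 381.00 + 285.75 = 666.75.
Every value lies within the cutoffs.

0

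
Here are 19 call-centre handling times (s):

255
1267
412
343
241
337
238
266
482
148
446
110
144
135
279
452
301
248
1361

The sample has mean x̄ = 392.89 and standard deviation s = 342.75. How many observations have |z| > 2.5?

2

Cutoffs: x̄ ± 2.5s = [-463.985, 1249.765].
Outside the cutoffs: 1267, 1361.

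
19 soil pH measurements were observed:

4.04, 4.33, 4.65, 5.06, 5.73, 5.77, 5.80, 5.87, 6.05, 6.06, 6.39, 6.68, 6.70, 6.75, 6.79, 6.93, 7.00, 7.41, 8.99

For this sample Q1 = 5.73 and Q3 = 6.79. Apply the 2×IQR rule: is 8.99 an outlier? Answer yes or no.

yes

IQR = Q3 − Q1 = 6.79 − 5.73 = 1.06.
Lower fence = Q1 − 2·IQR = 5.73 − 2.12 = 3.61.
Upper fence = Q3 + 2·IQR = 6.79 + 2.12 = 8.91.
8.99 lies above the upper fence.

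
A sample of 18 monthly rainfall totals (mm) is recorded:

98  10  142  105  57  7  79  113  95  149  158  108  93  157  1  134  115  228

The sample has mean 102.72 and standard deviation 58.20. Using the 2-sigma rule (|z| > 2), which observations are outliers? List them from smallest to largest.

228

Cutoffs at x̄ ± 2s: 102.72 ± 2·58.20 = [-13.68, 219.12].
228: z = 2.15, |z| > 2 → outlier.
Every other value lies within [-13.68, 219.12].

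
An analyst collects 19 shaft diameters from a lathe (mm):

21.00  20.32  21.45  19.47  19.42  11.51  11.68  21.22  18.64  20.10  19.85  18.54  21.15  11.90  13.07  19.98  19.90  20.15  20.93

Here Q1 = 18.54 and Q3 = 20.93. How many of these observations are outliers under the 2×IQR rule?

IQR = 2.39; fences at 18.54 − 4.78 = 13.76 and 20.93 + 4.78 = 25.71.
Outside the cutoffs: 11.51, 11.68, 11.90, 13.07.

4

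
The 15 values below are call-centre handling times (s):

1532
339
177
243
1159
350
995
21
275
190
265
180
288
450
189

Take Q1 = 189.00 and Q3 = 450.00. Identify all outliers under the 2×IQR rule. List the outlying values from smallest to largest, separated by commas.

IQR = Q3 − Q1 = 450.00 − 189.00 = 261.00.
Lower fence = Q1 − 2·IQR = 189.00 − 522.00 = -333.00.
Upper fence = Q3 + 2·IQR = 450.00 + 522.00 = 972.00.
995 > 972.00 → outlier.
1159 > 972.00 → outlier.
1532 > 972.00 → outlier.
All remaining values lie within [-333.00, 972.00].

995, 1159, 1532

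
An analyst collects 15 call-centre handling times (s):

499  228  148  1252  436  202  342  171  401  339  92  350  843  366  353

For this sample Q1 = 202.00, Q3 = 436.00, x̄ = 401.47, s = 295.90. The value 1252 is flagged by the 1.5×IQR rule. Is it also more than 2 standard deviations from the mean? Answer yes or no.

z = (1252 − 401.47) / 295.90 = 2.87.
|z| = 2.87 > 2.

yes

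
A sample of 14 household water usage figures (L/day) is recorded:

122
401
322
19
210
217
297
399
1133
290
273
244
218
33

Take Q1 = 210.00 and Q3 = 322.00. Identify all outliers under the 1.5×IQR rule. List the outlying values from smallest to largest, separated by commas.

IQR = Q3 − Q1 = 322.00 − 210.00 = 112.00.
Lower fence = Q1 − 1.5·IQR = 210.00 − 168.00 = 42.00.
Upper fence = Q3 + 1.5·IQR = 322.00 + 168.00 = 490.00.
19 < 42.00 → outlier.
33 < 42.00 → outlier.
1133 > 490.00 → outlier.
All remaining values lie within [42.00, 490.00].

19, 33, 1133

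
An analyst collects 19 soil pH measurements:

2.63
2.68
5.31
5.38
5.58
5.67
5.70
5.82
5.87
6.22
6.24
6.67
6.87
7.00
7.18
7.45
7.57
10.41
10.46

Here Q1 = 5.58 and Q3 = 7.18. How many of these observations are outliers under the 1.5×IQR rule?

4

IQR = 1.60; fences at 5.58 − 2.40 = 3.18 and 7.18 + 2.40 = 9.58.
Outside the cutoffs: 2.63, 2.68, 10.41, 10.46.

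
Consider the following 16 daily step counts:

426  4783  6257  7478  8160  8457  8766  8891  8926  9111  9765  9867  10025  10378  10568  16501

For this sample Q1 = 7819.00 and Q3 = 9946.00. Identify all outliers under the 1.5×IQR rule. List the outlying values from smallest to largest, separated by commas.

426, 16501

IQR = Q3 − Q1 = 9946.00 − 7819.00 = 2127.00.
Lower fence = Q1 − 1.5·IQR = 7819.00 − 3190.50 = 4628.50.
Upper fence = Q3 + 1.5·IQR = 9946.00 + 3190.50 = 13136.50.
426 < 4628.50 → outlier.
16501 > 13136.50 → outlier.
All remaining values lie within [4628.50, 13136.50].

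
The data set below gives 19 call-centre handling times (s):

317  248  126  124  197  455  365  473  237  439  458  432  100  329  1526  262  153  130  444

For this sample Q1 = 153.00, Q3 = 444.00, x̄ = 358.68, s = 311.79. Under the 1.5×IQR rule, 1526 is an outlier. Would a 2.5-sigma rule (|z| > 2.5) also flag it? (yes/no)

z = (1526 − 358.68) / 311.79 = 3.74.
|z| = 3.74 > 2.5.

yes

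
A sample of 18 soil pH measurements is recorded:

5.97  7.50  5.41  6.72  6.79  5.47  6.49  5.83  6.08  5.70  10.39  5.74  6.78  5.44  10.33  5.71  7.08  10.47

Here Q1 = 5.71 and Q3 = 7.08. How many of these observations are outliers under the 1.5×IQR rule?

IQR = 1.37; fences at 5.71 − 2.055 = 3.655 and 7.08 + 2.055 = 9.135.
Outside the cutoffs: 10.33, 10.39, 10.47.

3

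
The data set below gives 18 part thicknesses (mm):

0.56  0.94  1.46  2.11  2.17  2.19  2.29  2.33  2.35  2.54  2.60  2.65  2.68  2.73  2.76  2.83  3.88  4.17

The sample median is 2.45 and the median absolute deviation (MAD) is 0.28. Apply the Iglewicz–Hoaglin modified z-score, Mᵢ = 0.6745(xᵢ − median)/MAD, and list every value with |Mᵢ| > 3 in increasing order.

|Mᵢ| > 3 ⇔ |xᵢ − 2.45| > 3·0.28/0.6745 = 1.25.
So outliers lie outside [1.20, 3.70].
0.56: M = -4.55 → outlier.
0.94: M = -3.64 → outlier.
3.88: M = 3.44 → outlier.
4.17: M = 4.14 → outlier.

0.56, 0.94, 3.88, 4.17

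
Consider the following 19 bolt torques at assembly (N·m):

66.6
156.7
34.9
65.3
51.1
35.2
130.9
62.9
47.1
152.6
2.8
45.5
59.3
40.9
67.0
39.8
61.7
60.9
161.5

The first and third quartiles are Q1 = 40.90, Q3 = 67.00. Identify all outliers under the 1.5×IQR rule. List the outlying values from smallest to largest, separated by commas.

IQR = Q3 − Q1 = 67.00 − 40.90 = 26.10.
Lower fence = Q1 − 1.5·IQR = 40.90 − 39.15 = 1.75.
Upper fence = Q3 + 1.5·IQR = 67.00 + 39.15 = 106.15.
130.9 > 106.15 → outlier.
152.6 > 106.15 → outlier.
156.7 > 106.15 → outlier.
161.5 > 106.15 → outlier.
All remaining values lie within [1.75, 106.15].

130.9, 152.6, 156.7, 161.5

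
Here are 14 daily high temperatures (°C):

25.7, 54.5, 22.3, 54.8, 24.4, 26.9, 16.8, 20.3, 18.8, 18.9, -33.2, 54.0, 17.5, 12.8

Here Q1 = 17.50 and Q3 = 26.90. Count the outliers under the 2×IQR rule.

IQR = 9.40; fences at 17.50 − 18.80 = -1.30 and 26.90 + 18.80 = 45.70.
Outside the cutoffs: -33.2, 54.0, 54.5, 54.8.

4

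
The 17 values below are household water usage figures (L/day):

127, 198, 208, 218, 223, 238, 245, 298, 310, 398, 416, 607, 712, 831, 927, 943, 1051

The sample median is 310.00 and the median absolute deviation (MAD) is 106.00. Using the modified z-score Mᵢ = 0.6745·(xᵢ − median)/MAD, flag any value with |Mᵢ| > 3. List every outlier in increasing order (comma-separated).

|Mᵢ| > 3 ⇔ |xᵢ − 310.00| > 3·106.00/0.6745 = 471.46.
So outliers lie outside [-161.46, 781.46].
831: M = 3.32 → outlier.
927: M = 3.93 → outlier.
943: M = 4.03 → outlier.
1051: M = 4.72 → outlier.

831, 927, 943, 1051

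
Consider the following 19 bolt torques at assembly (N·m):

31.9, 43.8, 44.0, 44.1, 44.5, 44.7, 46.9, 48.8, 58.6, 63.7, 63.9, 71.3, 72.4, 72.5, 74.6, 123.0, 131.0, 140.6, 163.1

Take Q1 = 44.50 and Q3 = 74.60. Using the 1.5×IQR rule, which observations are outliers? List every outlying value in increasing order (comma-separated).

123.0, 131.0, 140.6, 163.1

IQR = Q3 − Q1 = 74.60 − 44.50 = 30.10.
Lower fence = Q1 − 1.5·IQR = 44.50 − 45.15 = -0.65.
Upper fence = Q3 + 1.5·IQR = 74.60 + 45.15 = 119.75.
123.0 > 119.75 → outlier.
131.0 > 119.75 → outlier.
140.6 > 119.75 → outlier.
163.1 > 119.75 → outlier.
All remaining values lie within [-0.65, 119.75].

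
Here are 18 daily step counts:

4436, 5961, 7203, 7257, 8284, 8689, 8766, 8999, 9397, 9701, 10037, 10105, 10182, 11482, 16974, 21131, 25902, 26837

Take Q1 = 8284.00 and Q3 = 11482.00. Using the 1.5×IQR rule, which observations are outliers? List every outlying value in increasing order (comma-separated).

16974, 21131, 25902, 26837

IQR = Q3 − Q1 = 11482.00 − 8284.00 = 3198.00.
Lower fence = Q1 − 1.5·IQR = 8284.00 − 4797.00 = 3487.00.
Upper fence = Q3 + 1.5·IQR = 11482.00 + 4797.00 = 16279.00.
16974 > 16279.00 → outlier.
21131 > 16279.00 → outlier.
25902 > 16279.00 → outlier.
26837 > 16279.00 → outlier.
All remaining values lie within [3487.00, 16279.00].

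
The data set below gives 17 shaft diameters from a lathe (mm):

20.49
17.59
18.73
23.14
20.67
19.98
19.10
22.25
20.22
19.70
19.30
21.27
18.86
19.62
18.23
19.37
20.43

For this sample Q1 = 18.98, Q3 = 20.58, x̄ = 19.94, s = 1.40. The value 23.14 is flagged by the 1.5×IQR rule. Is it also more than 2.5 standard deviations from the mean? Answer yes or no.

no

z = (23.14 − 19.94) / 1.40 = 2.29.
|z| = 2.29 ≤ 2.5.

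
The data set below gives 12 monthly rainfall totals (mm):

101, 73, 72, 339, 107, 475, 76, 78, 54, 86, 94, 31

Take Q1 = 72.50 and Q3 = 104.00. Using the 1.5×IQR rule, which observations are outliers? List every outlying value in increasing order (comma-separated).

339, 475

IQR = Q3 − Q1 = 104.00 − 72.50 = 31.50.
Lower fence = Q1 − 1.5·IQR = 72.50 − 47.25 = 25.25.
Upper fence = Q3 + 1.5·IQR = 104.00 + 47.25 = 151.25.
339 > 151.25 → outlier.
475 > 151.25 → outlier.
All remaining values lie within [25.25, 151.25].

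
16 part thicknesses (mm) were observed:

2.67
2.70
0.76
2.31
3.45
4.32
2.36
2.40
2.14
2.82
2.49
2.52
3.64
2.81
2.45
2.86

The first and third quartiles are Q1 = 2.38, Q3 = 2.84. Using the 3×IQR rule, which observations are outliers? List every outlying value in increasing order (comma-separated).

0.76, 4.32

IQR = Q3 − Q1 = 2.84 − 2.38 = 0.46.
Lower fence = Q1 − 3·IQR = 2.38 − 1.38 = 1.00.
Upper fence = Q3 + 3·IQR = 2.84 + 1.38 = 4.22.
0.76 < 1.00 → outlier.
4.32 > 4.22 → outlier.
All remaining values lie within [1.00, 4.22].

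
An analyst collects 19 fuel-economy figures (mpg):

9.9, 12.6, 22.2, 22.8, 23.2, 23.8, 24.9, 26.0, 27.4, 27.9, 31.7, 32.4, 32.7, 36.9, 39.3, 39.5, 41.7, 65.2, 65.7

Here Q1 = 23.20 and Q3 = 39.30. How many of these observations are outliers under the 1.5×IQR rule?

IQR = 16.10; fences at 23.20 − 24.15 = -0.95 and 39.30 + 24.15 = 63.45.
Outside the cutoffs: 65.2, 65.7.

2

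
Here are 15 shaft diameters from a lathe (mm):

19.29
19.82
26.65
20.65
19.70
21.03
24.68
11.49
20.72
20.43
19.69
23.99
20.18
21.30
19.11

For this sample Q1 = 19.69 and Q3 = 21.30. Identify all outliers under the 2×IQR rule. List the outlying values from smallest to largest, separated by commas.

IQR = Q3 − Q1 = 21.30 − 19.69 = 1.61.
Lower fence = Q1 − 2·IQR = 19.69 − 3.22 = 16.47.
Upper fence = Q3 + 2·IQR = 21.30 + 3.22 = 24.52.
11.49 < 16.47 → outlier.
24.68 > 24.52 → outlier.
26.65 > 24.52 → outlier.
All remaining values lie within [16.47, 24.52].

11.49, 24.68, 26.65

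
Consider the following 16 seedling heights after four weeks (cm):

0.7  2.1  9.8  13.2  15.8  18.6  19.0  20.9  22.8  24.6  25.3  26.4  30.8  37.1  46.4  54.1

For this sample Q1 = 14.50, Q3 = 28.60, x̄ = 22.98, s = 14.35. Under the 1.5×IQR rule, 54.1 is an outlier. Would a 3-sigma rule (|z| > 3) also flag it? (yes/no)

no

z = (54.1 − 22.98) / 14.35 = 2.17.
|z| = 2.17 ≤ 3.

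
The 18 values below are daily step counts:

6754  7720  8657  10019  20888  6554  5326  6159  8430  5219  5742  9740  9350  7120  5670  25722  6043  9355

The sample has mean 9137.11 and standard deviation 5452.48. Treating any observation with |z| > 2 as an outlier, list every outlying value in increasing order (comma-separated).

Cutoffs at x̄ ± 2s: 9137.11 ± 2·5452.48 = [-1767.85, 20042.07].
20888: z = 2.16, |z| > 2 → outlier.
25722: z = 3.04, |z| > 2 → outlier.
Every other value lies within [-1767.85, 20042.07].

20888, 25722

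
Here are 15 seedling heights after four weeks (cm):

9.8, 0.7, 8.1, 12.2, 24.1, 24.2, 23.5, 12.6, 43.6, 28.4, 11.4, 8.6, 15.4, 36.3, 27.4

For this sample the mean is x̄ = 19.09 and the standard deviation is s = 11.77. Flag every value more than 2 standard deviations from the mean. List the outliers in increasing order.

Cutoffs at x̄ ± 2s: 19.09 ± 2·11.77 = [-4.45, 42.63].
43.6: z = 2.08, |z| > 2 → outlier.
Every other value lies within [-4.45, 42.63].

43.6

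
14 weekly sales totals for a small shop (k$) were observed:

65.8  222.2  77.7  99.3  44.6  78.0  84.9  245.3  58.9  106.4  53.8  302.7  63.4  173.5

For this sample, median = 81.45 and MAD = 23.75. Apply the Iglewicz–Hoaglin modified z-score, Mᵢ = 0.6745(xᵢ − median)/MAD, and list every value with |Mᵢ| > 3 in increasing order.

|Mᵢ| > 3 ⇔ |xᵢ − 81.45| > 3·23.75/0.6745 = 105.63.
So outliers lie outside [-24.18, 187.08].
222.2: M = 4.00 → outlier.
245.3: M = 4.65 → outlier.
302.7: M = 6.28 → outlier.

222.2, 245.3, 302.7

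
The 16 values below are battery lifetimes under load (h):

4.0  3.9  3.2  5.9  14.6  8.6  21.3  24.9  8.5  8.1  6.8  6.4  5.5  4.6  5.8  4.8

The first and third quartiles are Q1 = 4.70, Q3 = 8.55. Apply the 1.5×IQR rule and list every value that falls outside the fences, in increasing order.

IQR = Q3 − Q1 = 8.55 − 4.70 = 3.85.
Lower fence = Q1 − 1.5·IQR = 4.70 − 5.775 = -1.075.
Upper fence = Q3 + 1.5·IQR = 8.55 + 5.775 = 14.325.
14.6 > 14.325 → outlier.
21.3 > 14.325 → outlier.
24.9 > 14.325 → outlier.
All remaining values lie within [-1.075, 14.325].

14.6, 21.3, 24.9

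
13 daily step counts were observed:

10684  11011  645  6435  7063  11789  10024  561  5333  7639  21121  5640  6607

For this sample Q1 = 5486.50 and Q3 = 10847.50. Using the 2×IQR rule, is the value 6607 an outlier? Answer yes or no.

IQR = Q3 − Q1 = 10847.50 − 5486.50 = 5361.00.
Lower fence = Q1 − 2·IQR = 5486.50 − 10722.00 = -5235.50.
Upper fence = Q3 + 2·IQR = 10847.50 + 10722.00 = 21569.50.
6607 lies within [-5235.50, 21569.50].

no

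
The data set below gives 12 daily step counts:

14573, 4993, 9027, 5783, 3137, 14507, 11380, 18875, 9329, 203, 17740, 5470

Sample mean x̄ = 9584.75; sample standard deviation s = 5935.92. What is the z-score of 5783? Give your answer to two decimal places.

z = (5783 − 9584.75) / 5935.92 = -0.64.

-0.64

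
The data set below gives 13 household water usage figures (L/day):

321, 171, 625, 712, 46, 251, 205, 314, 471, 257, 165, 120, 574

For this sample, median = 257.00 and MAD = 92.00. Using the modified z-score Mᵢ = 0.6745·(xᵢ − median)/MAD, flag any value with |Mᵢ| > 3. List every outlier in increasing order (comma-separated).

712

|Mᵢ| > 3 ⇔ |xᵢ − 257.00| > 3·92.00/0.6745 = 409.19.
So outliers lie outside [-152.19, 666.19].
712: M = 3.34 → outlier.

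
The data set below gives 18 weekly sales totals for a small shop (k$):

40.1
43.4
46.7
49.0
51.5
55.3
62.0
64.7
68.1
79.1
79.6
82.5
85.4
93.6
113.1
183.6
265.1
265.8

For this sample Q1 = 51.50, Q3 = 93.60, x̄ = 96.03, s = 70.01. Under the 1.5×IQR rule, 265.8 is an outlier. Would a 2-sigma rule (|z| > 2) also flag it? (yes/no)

z = (265.8 − 96.03) / 70.01 = 2.42.
|z| = 2.42 > 2.

yes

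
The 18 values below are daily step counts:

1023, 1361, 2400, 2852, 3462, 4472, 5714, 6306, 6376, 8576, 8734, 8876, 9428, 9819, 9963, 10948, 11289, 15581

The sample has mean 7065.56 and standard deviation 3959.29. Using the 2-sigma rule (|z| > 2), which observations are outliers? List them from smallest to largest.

15581

Cutoffs at x̄ ± 2s: 7065.56 ± 2·3959.29 = [-853.02, 14984.14].
15581: z = 2.15, |z| > 2 → outlier.
Every other value lies within [-853.02, 14984.14].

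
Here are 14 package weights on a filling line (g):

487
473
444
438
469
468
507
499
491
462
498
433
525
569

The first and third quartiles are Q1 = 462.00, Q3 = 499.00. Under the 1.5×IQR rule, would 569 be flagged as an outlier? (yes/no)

IQR = Q3 − Q1 = 499.00 − 462.00 = 37.00.
Lower fence = Q1 − 1.5·IQR = 462.00 − 55.50 = 406.50.
Upper fence = Q3 + 1.5·IQR = 499.00 + 55.50 = 554.50.
569 lies above the upper fence.

yes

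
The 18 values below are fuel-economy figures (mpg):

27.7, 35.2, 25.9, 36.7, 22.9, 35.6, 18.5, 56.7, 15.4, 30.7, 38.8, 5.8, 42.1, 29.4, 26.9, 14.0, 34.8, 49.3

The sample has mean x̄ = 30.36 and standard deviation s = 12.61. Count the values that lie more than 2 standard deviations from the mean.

Cutoffs: x̄ ± 2s = [5.14, 55.58].
Outside the cutoffs: 56.7.

1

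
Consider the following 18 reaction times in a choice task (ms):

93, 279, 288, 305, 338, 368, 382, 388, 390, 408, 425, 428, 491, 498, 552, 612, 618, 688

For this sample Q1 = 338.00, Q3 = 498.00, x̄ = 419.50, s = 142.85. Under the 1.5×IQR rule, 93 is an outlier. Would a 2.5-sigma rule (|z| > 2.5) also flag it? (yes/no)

z = (93 − 419.50) / 142.85 = -2.29.
|z| = 2.29 ≤ 2.5.

no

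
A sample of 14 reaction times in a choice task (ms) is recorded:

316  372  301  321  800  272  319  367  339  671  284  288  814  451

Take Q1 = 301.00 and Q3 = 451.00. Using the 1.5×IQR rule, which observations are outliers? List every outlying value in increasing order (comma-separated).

800, 814

IQR = Q3 − Q1 = 451.00 − 301.00 = 150.00.
Lower fence = Q1 − 1.5·IQR = 301.00 − 225.00 = 76.00.
Upper fence = Q3 + 1.5·IQR = 451.00 + 225.00 = 676.00.
800 > 676.00 → outlier.
814 > 676.00 → outlier.
All remaining values lie within [76.00, 676.00].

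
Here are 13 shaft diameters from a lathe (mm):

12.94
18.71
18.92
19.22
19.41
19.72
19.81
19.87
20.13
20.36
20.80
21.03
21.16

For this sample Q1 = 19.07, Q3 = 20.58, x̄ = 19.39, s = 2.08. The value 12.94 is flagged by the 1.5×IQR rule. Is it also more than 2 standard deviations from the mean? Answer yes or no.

yes

z = (12.94 − 19.39) / 2.08 = -3.10.
|z| = 3.10 > 2.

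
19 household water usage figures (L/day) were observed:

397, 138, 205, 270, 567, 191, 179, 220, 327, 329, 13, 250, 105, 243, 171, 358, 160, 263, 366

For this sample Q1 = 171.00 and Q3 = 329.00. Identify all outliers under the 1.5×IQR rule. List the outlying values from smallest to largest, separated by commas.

IQR = Q3 − Q1 = 329.00 − 171.00 = 158.00.
Lower fence = Q1 − 1.5·IQR = 171.00 − 237.00 = -66.00.
Upper fence = Q3 + 1.5·IQR = 329.00 + 237.00 = 566.00.
567 > 566.00 → outlier.
All remaining values lie within [-66.00, 566.00].

567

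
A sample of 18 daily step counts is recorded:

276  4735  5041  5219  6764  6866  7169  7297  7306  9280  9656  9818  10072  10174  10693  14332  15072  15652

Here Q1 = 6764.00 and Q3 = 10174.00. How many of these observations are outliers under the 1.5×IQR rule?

IQR = 3410.00; fences at 6764.00 − 5115.00 = 1649.00 and 10174.00 + 5115.00 = 15289.00.
Outside the cutoffs: 276, 15652.

2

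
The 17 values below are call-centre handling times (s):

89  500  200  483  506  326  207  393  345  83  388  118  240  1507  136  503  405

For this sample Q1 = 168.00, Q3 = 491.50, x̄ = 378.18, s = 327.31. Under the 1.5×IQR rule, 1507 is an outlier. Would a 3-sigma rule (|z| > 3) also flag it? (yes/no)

z = (1507 − 378.18) / 327.31 = 3.45.
|z| = 3.45 > 3.

yes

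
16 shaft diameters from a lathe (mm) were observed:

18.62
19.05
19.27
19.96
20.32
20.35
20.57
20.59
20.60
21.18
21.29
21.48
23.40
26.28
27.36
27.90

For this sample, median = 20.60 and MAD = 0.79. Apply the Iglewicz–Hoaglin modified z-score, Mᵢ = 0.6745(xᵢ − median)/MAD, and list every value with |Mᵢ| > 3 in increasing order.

26.28, 27.36, 27.90

|Mᵢ| > 3 ⇔ |xᵢ − 20.60| > 3·0.79/0.6745 = 3.51.
So outliers lie outside [17.09, 24.11].
26.28: M = 4.85 → outlier.
27.36: M = 5.77 → outlier.
27.90: M = 6.23 → outlier.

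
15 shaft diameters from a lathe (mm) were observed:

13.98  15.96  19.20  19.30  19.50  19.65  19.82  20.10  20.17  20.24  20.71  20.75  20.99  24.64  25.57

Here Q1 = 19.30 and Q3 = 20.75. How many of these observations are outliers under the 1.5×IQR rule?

4

IQR = 1.45; fences at 19.30 − 2.175 = 17.125 and 20.75 + 2.175 = 22.925.
Outside the cutoffs: 13.98, 15.96, 24.64, 25.57.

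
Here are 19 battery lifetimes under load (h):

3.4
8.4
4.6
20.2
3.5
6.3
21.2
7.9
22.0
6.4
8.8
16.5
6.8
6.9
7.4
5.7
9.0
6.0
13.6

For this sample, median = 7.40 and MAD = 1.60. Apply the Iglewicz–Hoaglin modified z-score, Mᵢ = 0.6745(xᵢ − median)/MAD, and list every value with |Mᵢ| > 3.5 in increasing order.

|Mᵢ| > 3.5 ⇔ |xᵢ − 7.40| > 3.5·1.60/0.6745 = 8.30.
So outliers lie outside [-0.90, 15.70].
16.5: M = 3.84 → outlier.
20.2: M = 5.40 → outlier.
21.2: M = 5.82 → outlier.
22.0: M = 6.15 → outlier.

16.5, 20.2, 21.2, 22.0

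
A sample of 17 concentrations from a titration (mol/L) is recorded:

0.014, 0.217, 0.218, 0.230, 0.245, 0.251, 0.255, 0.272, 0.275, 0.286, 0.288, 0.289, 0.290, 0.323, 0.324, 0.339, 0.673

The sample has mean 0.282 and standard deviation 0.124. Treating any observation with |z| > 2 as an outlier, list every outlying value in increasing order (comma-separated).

Cutoffs at x̄ ± 2s: 0.282 ± 2·0.124 = [0.034, 0.530].
0.014: z = -2.16, |z| > 2 → outlier.
0.673: z = 3.15, |z| > 2 → outlier.
Every other value lies within [0.034, 0.530].

0.014, 0.673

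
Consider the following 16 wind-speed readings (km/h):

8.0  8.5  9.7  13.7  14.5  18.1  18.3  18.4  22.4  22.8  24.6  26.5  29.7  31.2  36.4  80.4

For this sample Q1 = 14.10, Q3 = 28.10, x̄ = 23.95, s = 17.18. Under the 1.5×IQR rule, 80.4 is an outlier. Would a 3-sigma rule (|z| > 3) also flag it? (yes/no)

yes

z = (80.4 − 23.95) / 17.18 = 3.29.
|z| = 3.29 > 3.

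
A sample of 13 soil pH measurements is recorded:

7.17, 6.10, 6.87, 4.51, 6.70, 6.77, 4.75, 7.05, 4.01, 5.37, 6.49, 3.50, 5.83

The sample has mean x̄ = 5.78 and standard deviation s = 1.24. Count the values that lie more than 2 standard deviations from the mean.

Cutoffs: x̄ ± 2s = [3.30, 8.26].
Every value lies within the cutoffs.

0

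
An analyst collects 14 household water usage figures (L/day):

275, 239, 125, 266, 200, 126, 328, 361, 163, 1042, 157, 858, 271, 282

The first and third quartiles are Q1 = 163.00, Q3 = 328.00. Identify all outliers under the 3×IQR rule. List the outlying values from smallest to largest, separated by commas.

IQR = Q3 − Q1 = 328.00 − 163.00 = 165.00.
Lower fence = Q1 − 3·IQR = 163.00 − 495.00 = -332.00.
Upper fence = Q3 + 3·IQR = 328.00 + 495.00 = 823.00.
858 > 823.00 → outlier.
1042 > 823.00 → outlier.
All remaining values lie within [-332.00, 823.00].

858, 1042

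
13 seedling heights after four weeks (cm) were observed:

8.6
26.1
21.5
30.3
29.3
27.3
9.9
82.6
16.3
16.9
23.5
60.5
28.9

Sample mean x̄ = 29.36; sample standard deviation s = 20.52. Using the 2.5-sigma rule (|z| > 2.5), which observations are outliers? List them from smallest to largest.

Cutoffs at x̄ ± 2.5s: 29.36 ± 2.5·20.52 = [-21.94, 80.66].
82.6: z = 2.59, |z| > 2.5 → outlier.
Every other value lies within [-21.94, 80.66].

82.6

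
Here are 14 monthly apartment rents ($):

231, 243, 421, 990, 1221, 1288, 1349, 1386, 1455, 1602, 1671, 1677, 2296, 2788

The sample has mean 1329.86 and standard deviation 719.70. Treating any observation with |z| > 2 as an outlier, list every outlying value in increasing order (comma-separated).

2788

Cutoffs at x̄ ± 2s: 1329.86 ± 2·719.70 = [-109.54, 2769.26].
2788: z = 2.03, |z| > 2 → outlier.
Every other value lies within [-109.54, 2769.26].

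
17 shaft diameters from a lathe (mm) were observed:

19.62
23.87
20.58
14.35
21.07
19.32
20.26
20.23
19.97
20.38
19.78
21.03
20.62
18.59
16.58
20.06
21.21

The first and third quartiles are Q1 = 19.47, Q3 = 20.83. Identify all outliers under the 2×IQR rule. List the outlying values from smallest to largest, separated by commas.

IQR = Q3 − Q1 = 20.83 − 19.47 = 1.36.
Lower fence = Q1 − 2·IQR = 19.47 − 2.72 = 16.75.
Upper fence = Q3 + 2·IQR = 20.83 + 2.72 = 23.55.
14.35 < 16.75 → outlier.
16.58 < 16.75 → outlier.
23.87 > 23.55 → outlier.
All remaining values lie within [16.75, 23.55].

14.35, 16.58, 23.87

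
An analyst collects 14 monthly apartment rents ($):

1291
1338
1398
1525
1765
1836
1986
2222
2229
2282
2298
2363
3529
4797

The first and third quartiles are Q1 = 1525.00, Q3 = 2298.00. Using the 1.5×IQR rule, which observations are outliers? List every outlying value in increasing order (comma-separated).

3529, 4797

IQR = Q3 − Q1 = 2298.00 − 1525.00 = 773.00.
Lower fence = Q1 − 1.5·IQR = 1525.00 − 1159.50 = 365.50.
Upper fence = Q3 + 1.5·IQR = 2298.00 + 1159.50 = 3457.50.
3529 > 3457.50 → outlier.
4797 > 3457.50 → outlier.
All remaining values lie within [365.50, 3457.50].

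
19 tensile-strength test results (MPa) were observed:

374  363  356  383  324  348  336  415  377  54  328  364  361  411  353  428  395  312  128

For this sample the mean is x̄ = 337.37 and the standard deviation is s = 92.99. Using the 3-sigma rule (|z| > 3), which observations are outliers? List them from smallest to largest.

Cutoffs at x̄ ± 3s: 337.37 ± 3·92.99 = [58.40, 616.34].
54: z = -3.05, |z| > 3 → outlier.
Every other value lies within [58.40, 616.34].

54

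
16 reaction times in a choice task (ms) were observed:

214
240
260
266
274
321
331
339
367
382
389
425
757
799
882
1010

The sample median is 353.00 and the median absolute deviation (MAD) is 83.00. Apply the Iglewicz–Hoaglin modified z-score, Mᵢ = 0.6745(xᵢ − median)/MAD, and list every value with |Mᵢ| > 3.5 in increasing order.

|Mᵢ| > 3.5 ⇔ |xᵢ − 353.00| > 3.5·83.00/0.6745 = 430.69.
So outliers lie outside [-77.69, 783.69].
799: M = 3.62 → outlier.
882: M = 4.30 → outlier.
1010: M = 5.34 → outlier.

799, 882, 1010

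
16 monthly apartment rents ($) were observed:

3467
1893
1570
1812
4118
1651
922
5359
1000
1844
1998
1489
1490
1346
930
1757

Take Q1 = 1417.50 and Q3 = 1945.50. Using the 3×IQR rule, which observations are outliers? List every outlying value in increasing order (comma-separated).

IQR = Q3 − Q1 = 1945.50 − 1417.50 = 528.00.
Lower fence = Q1 − 3·IQR = 1417.50 − 1584.00 = -166.50.
Upper fence = Q3 + 3·IQR = 1945.50 + 1584.00 = 3529.50.
4118 > 3529.50 → outlier.
5359 > 3529.50 → outlier.
All remaining values lie within [-166.50, 3529.50].

4118, 5359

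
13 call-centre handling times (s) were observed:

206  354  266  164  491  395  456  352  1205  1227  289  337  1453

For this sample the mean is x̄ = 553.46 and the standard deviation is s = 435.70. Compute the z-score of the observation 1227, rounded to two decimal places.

z = (1227 − 553.46) / 435.70 = 1.55.

1.55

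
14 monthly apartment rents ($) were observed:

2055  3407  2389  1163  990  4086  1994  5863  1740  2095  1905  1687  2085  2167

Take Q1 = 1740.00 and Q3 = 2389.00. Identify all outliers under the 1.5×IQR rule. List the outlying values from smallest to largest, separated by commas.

3407, 4086, 5863

IQR = Q3 − Q1 = 2389.00 − 1740.00 = 649.00.
Lower fence = Q1 − 1.5·IQR = 1740.00 − 973.50 = 766.50.
Upper fence = Q3 + 1.5·IQR = 2389.00 + 973.50 = 3362.50.
3407 > 3362.50 → outlier.
4086 > 3362.50 → outlier.
5863 > 3362.50 → outlier.
All remaining values lie within [766.50, 3362.50].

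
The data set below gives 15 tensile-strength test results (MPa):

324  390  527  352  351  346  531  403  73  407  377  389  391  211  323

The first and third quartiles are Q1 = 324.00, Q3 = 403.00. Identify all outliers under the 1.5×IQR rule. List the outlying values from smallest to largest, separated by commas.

IQR = Q3 − Q1 = 403.00 − 324.00 = 79.00.
Lower fence = Q1 − 1.5·IQR = 324.00 − 118.50 = 205.50.
Upper fence = Q3 + 1.5·IQR = 403.00 + 118.50 = 521.50.
73 < 205.50 → outlier.
527 > 521.50 → outlier.
531 > 521.50 → outlier.
All remaining values lie within [205.50, 521.50].

73, 527, 531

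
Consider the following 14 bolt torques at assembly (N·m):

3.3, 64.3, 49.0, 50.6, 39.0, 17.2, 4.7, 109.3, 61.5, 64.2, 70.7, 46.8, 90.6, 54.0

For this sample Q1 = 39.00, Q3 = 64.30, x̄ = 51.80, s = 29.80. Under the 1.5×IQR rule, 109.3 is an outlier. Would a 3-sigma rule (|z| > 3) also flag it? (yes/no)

z = (109.3 − 51.80) / 29.80 = 1.93.
|z| = 1.93 ≤ 3.

no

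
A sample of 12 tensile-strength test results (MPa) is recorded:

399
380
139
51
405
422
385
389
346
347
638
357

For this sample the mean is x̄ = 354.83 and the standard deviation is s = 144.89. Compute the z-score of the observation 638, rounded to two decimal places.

z = (638 − 354.83) / 144.89 = 1.95.

1.95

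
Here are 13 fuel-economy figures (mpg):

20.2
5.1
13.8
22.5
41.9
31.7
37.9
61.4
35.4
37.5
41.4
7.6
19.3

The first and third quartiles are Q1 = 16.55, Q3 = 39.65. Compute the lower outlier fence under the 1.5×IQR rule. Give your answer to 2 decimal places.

IQR = Q3 − Q1 = 39.65 − 16.55 = 23.10.
Lower fence = Q1 − 1.5·IQR = 16.55 − 34.65 = -18.10.
Upper fence = Q3 + 1.5·IQR = 39.65 + 34.65 = 74.30.

-18.10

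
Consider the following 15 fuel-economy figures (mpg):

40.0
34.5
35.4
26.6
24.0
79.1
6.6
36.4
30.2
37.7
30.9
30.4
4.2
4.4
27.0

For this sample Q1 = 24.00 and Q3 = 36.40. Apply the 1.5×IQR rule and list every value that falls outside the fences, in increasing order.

IQR = Q3 − Q1 = 36.40 − 24.00 = 12.40.
Lower fence = Q1 − 1.5·IQR = 24.00 − 18.60 = 5.40.
Upper fence = Q3 + 1.5·IQR = 36.40 + 18.60 = 55.00.
4.2 < 5.40 → outlier.
4.4 < 5.40 → outlier.
79.1 > 55.00 → outlier.
All remaining values lie within [5.40, 55.00].

4.2, 4.4, 79.1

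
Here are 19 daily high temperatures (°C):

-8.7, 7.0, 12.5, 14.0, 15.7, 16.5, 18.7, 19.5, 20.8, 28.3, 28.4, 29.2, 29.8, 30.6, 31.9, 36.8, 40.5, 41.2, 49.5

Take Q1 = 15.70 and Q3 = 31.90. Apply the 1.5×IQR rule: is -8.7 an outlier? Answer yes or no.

yes

IQR = Q3 − Q1 = 31.90 − 15.70 = 16.20.
Lower fence = Q1 − 1.5·IQR = 15.70 − 24.30 = -8.60.
Upper fence = Q3 + 1.5·IQR = 31.90 + 24.30 = 56.20.
-8.7 lies below the lower fence.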